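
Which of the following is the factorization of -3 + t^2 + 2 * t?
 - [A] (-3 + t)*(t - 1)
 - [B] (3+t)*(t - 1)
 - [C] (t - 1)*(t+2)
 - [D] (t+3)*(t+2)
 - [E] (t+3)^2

We need to factor -3 + t^2 + 2 * t.
The factored form is (3+t)*(t - 1).
B) (3+t)*(t - 1)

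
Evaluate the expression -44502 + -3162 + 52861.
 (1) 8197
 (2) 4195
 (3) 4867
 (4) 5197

First: -44502 + -3162 = -47664
Then: -47664 + 52861 = 5197
4) 5197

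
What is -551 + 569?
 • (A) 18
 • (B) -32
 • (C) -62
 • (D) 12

-551 + 569 = 18
A) 18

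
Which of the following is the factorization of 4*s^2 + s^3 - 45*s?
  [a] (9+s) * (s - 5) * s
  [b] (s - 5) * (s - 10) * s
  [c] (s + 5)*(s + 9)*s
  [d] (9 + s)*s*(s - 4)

We need to factor 4*s^2 + s^3 - 45*s.
The factored form is (9+s) * (s - 5) * s.
a) (9+s) * (s - 5) * s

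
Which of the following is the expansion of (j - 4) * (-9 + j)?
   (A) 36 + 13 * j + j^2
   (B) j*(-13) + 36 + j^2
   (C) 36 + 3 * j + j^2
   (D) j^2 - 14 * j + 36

Expanding (j - 4) * (-9 + j):
= j*(-13) + 36 + j^2
B) j*(-13) + 36 + j^2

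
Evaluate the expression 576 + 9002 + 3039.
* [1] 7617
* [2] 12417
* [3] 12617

First: 576 + 9002 = 9578
Then: 9578 + 3039 = 12617
3) 12617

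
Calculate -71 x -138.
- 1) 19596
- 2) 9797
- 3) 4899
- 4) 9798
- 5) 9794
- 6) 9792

-71 * -138 = 9798
4) 9798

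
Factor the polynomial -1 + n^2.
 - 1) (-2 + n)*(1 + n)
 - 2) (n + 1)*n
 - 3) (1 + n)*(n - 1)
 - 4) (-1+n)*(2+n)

We need to factor -1 + n^2.
The factored form is (1 + n)*(n - 1).
3) (1 + n)*(n - 1)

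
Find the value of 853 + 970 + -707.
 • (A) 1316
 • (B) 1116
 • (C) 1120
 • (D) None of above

First: 853 + 970 = 1823
Then: 1823 + -707 = 1116
B) 1116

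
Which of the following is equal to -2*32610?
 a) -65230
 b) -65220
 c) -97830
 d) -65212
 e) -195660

-2 * 32610 = -65220
b) -65220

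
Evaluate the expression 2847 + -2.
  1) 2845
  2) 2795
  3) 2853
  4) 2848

2847 + -2 = 2845
1) 2845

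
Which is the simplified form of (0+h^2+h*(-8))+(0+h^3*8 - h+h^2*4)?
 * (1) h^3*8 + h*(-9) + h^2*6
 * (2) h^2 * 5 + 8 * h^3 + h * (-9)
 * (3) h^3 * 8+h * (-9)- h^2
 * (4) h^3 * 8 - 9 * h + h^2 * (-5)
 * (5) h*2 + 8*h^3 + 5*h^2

Adding the polynomials and combining like terms:
(0 + h^2 + h*(-8)) + (0 + h^3*8 - h + h^2*4)
= h^2 * 5 + 8 * h^3 + h * (-9)
2) h^2 * 5 + 8 * h^3 + h * (-9)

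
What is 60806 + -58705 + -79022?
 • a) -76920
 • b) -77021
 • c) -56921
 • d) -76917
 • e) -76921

First: 60806 + -58705 = 2101
Then: 2101 + -79022 = -76921
e) -76921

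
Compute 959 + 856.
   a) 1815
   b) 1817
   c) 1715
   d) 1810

959 + 856 = 1815
a) 1815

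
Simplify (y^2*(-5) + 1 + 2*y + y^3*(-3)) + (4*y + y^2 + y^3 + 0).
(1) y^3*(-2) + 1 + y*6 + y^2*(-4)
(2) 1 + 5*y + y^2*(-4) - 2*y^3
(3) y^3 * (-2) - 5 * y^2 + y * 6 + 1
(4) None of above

Adding the polynomials and combining like terms:
(y^2*(-5) + 1 + 2*y + y^3*(-3)) + (4*y + y^2 + y^3 + 0)
= y^3*(-2) + 1 + y*6 + y^2*(-4)
1) y^3*(-2) + 1 + y*6 + y^2*(-4)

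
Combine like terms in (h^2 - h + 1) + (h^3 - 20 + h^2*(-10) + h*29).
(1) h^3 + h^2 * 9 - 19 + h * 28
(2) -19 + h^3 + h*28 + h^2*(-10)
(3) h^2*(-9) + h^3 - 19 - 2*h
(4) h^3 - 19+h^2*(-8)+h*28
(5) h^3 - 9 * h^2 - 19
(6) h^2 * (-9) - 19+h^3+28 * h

Adding the polynomials and combining like terms:
(h^2 - h + 1) + (h^3 - 20 + h^2*(-10) + h*29)
= h^2 * (-9) - 19+h^3+28 * h
6) h^2 * (-9) - 19+h^3+28 * h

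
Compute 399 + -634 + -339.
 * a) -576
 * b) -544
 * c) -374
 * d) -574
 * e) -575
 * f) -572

First: 399 + -634 = -235
Then: -235 + -339 = -574
d) -574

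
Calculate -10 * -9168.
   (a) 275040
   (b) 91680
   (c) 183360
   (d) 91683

-10 * -9168 = 91680
b) 91680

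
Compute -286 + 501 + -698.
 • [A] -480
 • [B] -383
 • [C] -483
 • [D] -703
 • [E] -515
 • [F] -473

First: -286 + 501 = 215
Then: 215 + -698 = -483
C) -483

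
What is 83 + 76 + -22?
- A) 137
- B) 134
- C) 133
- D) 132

First: 83 + 76 = 159
Then: 159 + -22 = 137
A) 137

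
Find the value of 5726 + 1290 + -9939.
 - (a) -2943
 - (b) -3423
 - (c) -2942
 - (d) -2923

First: 5726 + 1290 = 7016
Then: 7016 + -9939 = -2923
d) -2923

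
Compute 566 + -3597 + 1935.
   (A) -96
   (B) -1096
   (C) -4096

First: 566 + -3597 = -3031
Then: -3031 + 1935 = -1096
B) -1096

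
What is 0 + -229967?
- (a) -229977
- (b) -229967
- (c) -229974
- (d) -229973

0 + -229967 = -229967
b) -229967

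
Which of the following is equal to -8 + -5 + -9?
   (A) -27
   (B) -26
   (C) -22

First: -8 + -5 = -13
Then: -13 + -9 = -22
C) -22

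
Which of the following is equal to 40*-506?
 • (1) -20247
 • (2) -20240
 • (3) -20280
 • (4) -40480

40 * -506 = -20240
2) -20240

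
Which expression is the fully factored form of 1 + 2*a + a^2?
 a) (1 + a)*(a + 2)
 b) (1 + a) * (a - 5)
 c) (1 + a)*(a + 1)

We need to factor 1 + 2*a + a^2.
The factored form is (1 + a)*(a + 1).
c) (1 + a)*(a + 1)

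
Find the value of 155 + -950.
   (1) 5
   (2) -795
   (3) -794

155 + -950 = -795
2) -795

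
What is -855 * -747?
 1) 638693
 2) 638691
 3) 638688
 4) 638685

-855 * -747 = 638685
4) 638685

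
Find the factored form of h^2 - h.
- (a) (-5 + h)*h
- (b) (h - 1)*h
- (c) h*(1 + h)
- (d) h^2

We need to factor h^2 - h.
The factored form is (h - 1)*h.
b) (h - 1)*h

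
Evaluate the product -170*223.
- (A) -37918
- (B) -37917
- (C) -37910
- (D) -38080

-170 * 223 = -37910
C) -37910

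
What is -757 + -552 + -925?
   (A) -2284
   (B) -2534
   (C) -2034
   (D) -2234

First: -757 + -552 = -1309
Then: -1309 + -925 = -2234
D) -2234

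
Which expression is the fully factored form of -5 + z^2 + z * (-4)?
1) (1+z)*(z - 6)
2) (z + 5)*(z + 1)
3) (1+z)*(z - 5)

We need to factor -5 + z^2 + z * (-4).
The factored form is (1+z)*(z - 5).
3) (1+z)*(z - 5)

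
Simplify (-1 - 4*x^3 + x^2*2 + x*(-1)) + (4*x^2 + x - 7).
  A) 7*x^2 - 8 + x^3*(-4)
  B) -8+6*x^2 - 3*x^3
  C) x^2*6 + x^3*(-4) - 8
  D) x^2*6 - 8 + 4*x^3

Adding the polynomials and combining like terms:
(-1 - 4*x^3 + x^2*2 + x*(-1)) + (4*x^2 + x - 7)
= x^2*6 + x^3*(-4) - 8
C) x^2*6 + x^3*(-4) - 8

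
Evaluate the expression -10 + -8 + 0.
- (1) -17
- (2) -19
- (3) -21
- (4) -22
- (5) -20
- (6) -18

First: -10 + -8 = -18
Then: -18 + 0 = -18
6) -18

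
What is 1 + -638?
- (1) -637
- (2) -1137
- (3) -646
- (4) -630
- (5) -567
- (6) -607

1 + -638 = -637
1) -637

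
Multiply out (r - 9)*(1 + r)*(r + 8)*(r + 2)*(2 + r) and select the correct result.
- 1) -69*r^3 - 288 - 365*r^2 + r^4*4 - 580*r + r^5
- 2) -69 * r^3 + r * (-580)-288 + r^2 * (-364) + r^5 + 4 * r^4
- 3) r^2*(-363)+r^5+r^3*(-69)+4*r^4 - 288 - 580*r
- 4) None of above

Expanding (r - 9)*(1 + r)*(r + 8)*(r + 2)*(2 + r):
= -69 * r^3 + r * (-580)-288 + r^2 * (-364) + r^5 + 4 * r^4
2) -69 * r^3 + r * (-580)-288 + r^2 * (-364) + r^5 + 4 * r^4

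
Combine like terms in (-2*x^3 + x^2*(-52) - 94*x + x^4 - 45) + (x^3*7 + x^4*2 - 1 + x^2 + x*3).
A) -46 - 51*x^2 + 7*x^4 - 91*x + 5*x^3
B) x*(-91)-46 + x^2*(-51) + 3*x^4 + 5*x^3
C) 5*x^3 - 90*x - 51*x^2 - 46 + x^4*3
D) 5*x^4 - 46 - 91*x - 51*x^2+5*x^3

Adding the polynomials and combining like terms:
(-2*x^3 + x^2*(-52) - 94*x + x^4 - 45) + (x^3*7 + x^4*2 - 1 + x^2 + x*3)
= x*(-91)-46 + x^2*(-51) + 3*x^4 + 5*x^3
B) x*(-91)-46 + x^2*(-51) + 3*x^4 + 5*x^3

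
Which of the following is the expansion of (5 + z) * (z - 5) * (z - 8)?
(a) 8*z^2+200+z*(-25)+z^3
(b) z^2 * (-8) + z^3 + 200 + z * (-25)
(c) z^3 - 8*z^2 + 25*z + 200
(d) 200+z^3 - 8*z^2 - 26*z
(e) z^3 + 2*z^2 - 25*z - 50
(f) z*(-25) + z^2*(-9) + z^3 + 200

Expanding (5 + z) * (z - 5) * (z - 8):
= z^2 * (-8) + z^3 + 200 + z * (-25)
b) z^2 * (-8) + z^3 + 200 + z * (-25)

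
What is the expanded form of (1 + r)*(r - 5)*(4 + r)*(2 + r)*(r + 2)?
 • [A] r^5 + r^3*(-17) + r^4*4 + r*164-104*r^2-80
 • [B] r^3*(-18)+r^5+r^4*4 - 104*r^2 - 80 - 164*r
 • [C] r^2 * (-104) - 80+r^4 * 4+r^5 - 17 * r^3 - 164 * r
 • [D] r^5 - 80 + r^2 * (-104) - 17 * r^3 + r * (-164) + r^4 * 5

Expanding (1 + r)*(r - 5)*(4 + r)*(2 + r)*(r + 2):
= r^2 * (-104) - 80+r^4 * 4+r^5 - 17 * r^3 - 164 * r
C) r^2 * (-104) - 80+r^4 * 4+r^5 - 17 * r^3 - 164 * r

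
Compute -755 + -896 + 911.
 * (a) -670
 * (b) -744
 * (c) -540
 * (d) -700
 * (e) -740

First: -755 + -896 = -1651
Then: -1651 + 911 = -740
e) -740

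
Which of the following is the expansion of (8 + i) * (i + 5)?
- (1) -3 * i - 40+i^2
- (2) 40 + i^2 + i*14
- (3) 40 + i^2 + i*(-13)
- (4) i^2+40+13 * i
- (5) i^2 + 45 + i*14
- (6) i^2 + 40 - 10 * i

Expanding (8 + i) * (i + 5):
= i^2+40+13 * i
4) i^2+40+13 * i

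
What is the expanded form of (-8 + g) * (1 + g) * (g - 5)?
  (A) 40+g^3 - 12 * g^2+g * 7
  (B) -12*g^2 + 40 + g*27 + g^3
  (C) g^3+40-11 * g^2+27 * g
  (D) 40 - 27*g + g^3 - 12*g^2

Expanding (-8 + g) * (1 + g) * (g - 5):
= -12*g^2 + 40 + g*27 + g^3
B) -12*g^2 + 40 + g*27 + g^3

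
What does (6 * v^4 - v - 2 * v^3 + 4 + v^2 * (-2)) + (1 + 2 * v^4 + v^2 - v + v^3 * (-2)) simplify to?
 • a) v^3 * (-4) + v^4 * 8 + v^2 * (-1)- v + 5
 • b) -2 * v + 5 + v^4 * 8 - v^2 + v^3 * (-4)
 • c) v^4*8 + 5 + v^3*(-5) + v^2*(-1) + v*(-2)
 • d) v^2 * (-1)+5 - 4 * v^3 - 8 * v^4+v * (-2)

Adding the polynomials and combining like terms:
(6*v^4 - v - 2*v^3 + 4 + v^2*(-2)) + (1 + 2*v^4 + v^2 - v + v^3*(-2))
= -2 * v + 5 + v^4 * 8 - v^2 + v^3 * (-4)
b) -2 * v + 5 + v^4 * 8 - v^2 + v^3 * (-4)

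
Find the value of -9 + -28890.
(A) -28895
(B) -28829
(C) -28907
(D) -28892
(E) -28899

-9 + -28890 = -28899
E) -28899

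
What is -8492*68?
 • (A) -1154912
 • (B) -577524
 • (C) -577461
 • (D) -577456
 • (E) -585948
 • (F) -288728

-8492 * 68 = -577456
D) -577456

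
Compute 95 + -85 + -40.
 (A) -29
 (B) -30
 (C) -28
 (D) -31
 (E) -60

First: 95 + -85 = 10
Then: 10 + -40 = -30
B) -30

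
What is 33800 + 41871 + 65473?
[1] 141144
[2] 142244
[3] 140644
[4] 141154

First: 33800 + 41871 = 75671
Then: 75671 + 65473 = 141144
1) 141144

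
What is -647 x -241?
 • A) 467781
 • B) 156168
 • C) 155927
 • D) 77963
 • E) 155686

-647 * -241 = 155927
C) 155927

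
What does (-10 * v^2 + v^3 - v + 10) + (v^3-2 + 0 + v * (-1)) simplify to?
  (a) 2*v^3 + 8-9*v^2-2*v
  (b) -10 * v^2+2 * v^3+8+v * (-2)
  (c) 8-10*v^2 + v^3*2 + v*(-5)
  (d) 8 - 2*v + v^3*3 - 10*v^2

Adding the polynomials and combining like terms:
(-10*v^2 + v^3 - v + 10) + (v^3 - 2 + 0 + v*(-1))
= -10 * v^2+2 * v^3+8+v * (-2)
b) -10 * v^2+2 * v^3+8+v * (-2)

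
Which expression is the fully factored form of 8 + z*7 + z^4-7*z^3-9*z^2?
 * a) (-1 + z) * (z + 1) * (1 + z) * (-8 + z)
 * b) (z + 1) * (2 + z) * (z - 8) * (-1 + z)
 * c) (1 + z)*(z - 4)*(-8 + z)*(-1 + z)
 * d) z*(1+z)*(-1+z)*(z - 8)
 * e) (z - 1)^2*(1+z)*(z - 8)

We need to factor 8 + z*7 + z^4-7*z^3-9*z^2.
The factored form is (-1 + z) * (z + 1) * (1 + z) * (-8 + z).
a) (-1 + z) * (z + 1) * (1 + z) * (-8 + z)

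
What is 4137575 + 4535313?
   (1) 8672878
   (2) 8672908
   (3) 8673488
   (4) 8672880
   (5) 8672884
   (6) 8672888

4137575 + 4535313 = 8672888
6) 8672888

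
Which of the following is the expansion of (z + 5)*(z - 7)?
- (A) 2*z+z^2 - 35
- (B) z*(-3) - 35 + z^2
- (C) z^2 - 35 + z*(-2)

Expanding (z + 5)*(z - 7):
= z^2 - 35 + z*(-2)
C) z^2 - 35 + z*(-2)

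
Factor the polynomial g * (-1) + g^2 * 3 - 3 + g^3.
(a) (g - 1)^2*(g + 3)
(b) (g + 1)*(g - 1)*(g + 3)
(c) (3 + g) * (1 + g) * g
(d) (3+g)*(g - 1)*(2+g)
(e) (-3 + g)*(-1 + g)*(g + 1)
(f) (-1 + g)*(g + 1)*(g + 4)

We need to factor g * (-1) + g^2 * 3 - 3 + g^3.
The factored form is (g + 1)*(g - 1)*(g + 3).
b) (g + 1)*(g - 1)*(g + 3)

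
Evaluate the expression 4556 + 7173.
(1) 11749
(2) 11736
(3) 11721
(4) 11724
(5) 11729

4556 + 7173 = 11729
5) 11729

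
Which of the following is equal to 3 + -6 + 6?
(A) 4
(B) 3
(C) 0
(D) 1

First: 3 + -6 = -3
Then: -3 + 6 = 3
B) 3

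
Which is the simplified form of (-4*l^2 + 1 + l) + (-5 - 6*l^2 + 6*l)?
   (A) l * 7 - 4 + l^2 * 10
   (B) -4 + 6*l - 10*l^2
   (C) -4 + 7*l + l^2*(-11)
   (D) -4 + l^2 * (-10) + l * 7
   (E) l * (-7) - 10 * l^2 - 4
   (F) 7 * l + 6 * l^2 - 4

Adding the polynomials and combining like terms:
(-4*l^2 + 1 + l) + (-5 - 6*l^2 + 6*l)
= -4 + l^2 * (-10) + l * 7
D) -4 + l^2 * (-10) + l * 7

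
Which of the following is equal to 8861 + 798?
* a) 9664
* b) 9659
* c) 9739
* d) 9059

8861 + 798 = 9659
b) 9659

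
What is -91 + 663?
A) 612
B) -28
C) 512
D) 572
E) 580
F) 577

-91 + 663 = 572
D) 572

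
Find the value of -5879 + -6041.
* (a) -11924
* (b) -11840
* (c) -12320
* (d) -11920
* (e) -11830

-5879 + -6041 = -11920
d) -11920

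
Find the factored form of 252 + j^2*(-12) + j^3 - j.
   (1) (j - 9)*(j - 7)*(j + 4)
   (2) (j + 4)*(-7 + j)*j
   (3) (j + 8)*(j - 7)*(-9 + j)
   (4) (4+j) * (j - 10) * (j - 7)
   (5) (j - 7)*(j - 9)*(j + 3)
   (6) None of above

We need to factor 252 + j^2*(-12) + j^3 - j.
The factored form is (j - 9)*(j - 7)*(j + 4).
1) (j - 9)*(j - 7)*(j + 4)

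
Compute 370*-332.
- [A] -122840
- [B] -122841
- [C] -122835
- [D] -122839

370 * -332 = -122840
A) -122840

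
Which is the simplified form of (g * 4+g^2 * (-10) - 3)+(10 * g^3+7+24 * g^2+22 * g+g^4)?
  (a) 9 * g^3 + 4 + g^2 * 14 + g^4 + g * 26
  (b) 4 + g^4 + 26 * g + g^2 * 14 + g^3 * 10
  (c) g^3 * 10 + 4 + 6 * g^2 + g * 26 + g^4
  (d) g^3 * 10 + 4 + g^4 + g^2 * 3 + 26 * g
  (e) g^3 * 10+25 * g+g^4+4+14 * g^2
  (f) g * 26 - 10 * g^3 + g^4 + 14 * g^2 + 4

Adding the polynomials and combining like terms:
(g*4 + g^2*(-10) - 3) + (10*g^3 + 7 + 24*g^2 + 22*g + g^4)
= 4 + g^4 + 26 * g + g^2 * 14 + g^3 * 10
b) 4 + g^4 + 26 * g + g^2 * 14 + g^3 * 10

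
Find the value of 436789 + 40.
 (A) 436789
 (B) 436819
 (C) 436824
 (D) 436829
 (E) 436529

436789 + 40 = 436829
D) 436829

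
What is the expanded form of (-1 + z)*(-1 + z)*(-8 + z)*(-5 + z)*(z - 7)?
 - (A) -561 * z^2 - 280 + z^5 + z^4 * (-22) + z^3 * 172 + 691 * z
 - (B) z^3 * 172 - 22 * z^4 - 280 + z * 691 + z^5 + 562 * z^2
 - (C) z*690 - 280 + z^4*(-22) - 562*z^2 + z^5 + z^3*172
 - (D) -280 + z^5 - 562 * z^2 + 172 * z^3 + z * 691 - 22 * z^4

Expanding (-1 + z)*(-1 + z)*(-8 + z)*(-5 + z)*(z - 7):
= -280 + z^5 - 562 * z^2 + 172 * z^3 + z * 691 - 22 * z^4
D) -280 + z^5 - 562 * z^2 + 172 * z^3 + z * 691 - 22 * z^4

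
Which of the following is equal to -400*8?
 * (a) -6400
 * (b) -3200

-400 * 8 = -3200
b) -3200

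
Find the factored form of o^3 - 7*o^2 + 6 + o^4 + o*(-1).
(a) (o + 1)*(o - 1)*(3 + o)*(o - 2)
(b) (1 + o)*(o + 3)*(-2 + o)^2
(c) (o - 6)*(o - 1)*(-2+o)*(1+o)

We need to factor o^3 - 7*o^2 + 6 + o^4 + o*(-1).
The factored form is (o + 1)*(o - 1)*(3 + o)*(o - 2).
a) (o + 1)*(o - 1)*(3 + o)*(o - 2)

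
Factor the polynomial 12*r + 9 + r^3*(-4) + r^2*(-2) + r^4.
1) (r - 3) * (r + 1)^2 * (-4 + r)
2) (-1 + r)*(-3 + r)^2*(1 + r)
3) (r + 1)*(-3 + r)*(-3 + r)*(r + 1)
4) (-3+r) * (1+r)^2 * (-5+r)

We need to factor 12*r + 9 + r^3*(-4) + r^2*(-2) + r^4.
The factored form is (r + 1)*(-3 + r)*(-3 + r)*(r + 1).
3) (r + 1)*(-3 + r)*(-3 + r)*(r + 1)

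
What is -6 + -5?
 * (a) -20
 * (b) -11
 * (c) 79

-6 + -5 = -11
b) -11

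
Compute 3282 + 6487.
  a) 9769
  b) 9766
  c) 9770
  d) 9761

3282 + 6487 = 9769
a) 9769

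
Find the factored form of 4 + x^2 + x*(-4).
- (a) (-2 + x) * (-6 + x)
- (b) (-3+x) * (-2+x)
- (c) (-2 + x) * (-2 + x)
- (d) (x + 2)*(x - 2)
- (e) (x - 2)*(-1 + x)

We need to factor 4 + x^2 + x*(-4).
The factored form is (-2 + x) * (-2 + x).
c) (-2 + x) * (-2 + x)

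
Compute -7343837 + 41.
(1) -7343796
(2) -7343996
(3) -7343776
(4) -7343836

-7343837 + 41 = -7343796
1) -7343796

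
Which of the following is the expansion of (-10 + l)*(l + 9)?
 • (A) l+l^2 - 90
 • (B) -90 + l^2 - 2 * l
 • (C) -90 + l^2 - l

Expanding (-10 + l)*(l + 9):
= -90 + l^2 - l
C) -90 + l^2 - l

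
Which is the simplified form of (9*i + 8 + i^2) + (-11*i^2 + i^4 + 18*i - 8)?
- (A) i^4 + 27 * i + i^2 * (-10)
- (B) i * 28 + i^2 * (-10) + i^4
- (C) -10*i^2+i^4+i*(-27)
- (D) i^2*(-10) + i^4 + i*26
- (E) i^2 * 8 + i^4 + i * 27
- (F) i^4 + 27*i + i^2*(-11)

Adding the polynomials and combining like terms:
(9*i + 8 + i^2) + (-11*i^2 + i^4 + 18*i - 8)
= i^4 + 27 * i + i^2 * (-10)
A) i^4 + 27 * i + i^2 * (-10)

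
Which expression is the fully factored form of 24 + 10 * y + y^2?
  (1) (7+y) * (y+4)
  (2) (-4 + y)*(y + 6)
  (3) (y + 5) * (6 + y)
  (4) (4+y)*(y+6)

We need to factor 24 + 10 * y + y^2.
The factored form is (4+y)*(y+6).
4) (4+y)*(y+6)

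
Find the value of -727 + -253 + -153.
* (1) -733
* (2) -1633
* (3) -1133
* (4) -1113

First: -727 + -253 = -980
Then: -980 + -153 = -1133
3) -1133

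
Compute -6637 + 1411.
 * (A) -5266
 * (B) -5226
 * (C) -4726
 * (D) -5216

-6637 + 1411 = -5226
B) -5226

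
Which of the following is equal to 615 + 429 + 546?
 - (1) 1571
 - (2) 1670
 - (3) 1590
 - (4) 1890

First: 615 + 429 = 1044
Then: 1044 + 546 = 1590
3) 1590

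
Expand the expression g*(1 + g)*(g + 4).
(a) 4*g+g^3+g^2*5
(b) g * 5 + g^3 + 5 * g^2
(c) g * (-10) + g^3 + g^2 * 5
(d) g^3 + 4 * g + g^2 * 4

Expanding g*(1 + g)*(g + 4):
= 4*g+g^3+g^2*5
a) 4*g+g^3+g^2*5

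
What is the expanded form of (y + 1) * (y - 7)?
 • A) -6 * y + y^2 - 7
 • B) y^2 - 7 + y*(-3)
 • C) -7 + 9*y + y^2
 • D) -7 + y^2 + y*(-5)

Expanding (y + 1) * (y - 7):
= -6 * y + y^2 - 7
A) -6 * y + y^2 - 7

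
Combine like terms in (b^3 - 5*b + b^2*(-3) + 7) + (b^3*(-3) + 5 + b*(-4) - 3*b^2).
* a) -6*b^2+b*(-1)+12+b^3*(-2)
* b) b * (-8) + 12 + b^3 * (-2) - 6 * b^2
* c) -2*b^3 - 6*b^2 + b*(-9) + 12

Adding the polynomials and combining like terms:
(b^3 - 5*b + b^2*(-3) + 7) + (b^3*(-3) + 5 + b*(-4) - 3*b^2)
= -2*b^3 - 6*b^2 + b*(-9) + 12
c) -2*b^3 - 6*b^2 + b*(-9) + 12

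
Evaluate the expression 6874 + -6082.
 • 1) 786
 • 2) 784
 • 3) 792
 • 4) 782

6874 + -6082 = 792
3) 792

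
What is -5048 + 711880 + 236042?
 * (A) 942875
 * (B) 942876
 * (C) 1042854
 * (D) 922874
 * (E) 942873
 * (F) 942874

First: -5048 + 711880 = 706832
Then: 706832 + 236042 = 942874
F) 942874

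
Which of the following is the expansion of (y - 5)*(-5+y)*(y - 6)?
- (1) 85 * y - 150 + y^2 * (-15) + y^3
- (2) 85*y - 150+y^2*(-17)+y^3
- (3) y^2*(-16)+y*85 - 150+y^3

Expanding (y - 5)*(-5+y)*(y - 6):
= y^2*(-16)+y*85 - 150+y^3
3) y^2*(-16)+y*85 - 150+y^3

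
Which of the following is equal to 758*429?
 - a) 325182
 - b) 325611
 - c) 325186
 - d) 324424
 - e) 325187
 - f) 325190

758 * 429 = 325182
a) 325182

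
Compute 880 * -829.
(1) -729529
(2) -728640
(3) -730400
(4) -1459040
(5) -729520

880 * -829 = -729520
5) -729520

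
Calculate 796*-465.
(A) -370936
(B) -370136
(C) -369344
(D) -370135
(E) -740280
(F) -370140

796 * -465 = -370140
F) -370140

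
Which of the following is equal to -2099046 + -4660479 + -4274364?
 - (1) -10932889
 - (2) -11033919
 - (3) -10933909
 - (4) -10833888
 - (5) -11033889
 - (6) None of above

First: -2099046 + -4660479 = -6759525
Then: -6759525 + -4274364 = -11033889
5) -11033889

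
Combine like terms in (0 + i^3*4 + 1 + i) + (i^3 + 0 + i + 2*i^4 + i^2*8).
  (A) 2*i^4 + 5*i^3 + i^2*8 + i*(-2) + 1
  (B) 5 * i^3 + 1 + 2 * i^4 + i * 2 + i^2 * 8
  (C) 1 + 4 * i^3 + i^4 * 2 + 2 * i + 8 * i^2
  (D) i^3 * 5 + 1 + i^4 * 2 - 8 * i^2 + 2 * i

Adding the polynomials and combining like terms:
(0 + i^3*4 + 1 + i) + (i^3 + 0 + i + 2*i^4 + i^2*8)
= 5 * i^3 + 1 + 2 * i^4 + i * 2 + i^2 * 8
B) 5 * i^3 + 1 + 2 * i^4 + i * 2 + i^2 * 8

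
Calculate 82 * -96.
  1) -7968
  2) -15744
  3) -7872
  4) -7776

82 * -96 = -7872
3) -7872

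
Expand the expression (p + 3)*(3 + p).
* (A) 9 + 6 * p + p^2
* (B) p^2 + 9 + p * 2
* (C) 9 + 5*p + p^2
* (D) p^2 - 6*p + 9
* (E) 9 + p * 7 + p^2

Expanding (p + 3)*(3 + p):
= 9 + 6 * p + p^2
A) 9 + 6 * p + p^2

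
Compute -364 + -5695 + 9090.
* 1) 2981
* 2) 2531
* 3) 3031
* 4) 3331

First: -364 + -5695 = -6059
Then: -6059 + 9090 = 3031
3) 3031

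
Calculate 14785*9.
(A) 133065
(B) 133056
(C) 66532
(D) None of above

14785 * 9 = 133065
A) 133065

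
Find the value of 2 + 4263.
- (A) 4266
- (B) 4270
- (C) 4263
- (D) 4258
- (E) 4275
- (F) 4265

2 + 4263 = 4265
F) 4265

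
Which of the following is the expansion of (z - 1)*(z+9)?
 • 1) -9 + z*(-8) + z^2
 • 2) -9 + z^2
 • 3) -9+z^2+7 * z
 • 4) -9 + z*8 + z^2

Expanding (z - 1)*(z+9):
= -9 + z*8 + z^2
4) -9 + z*8 + z^2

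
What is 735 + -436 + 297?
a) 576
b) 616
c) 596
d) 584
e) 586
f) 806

First: 735 + -436 = 299
Then: 299 + 297 = 596
c) 596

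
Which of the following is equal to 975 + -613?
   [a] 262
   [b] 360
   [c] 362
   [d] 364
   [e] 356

975 + -613 = 362
c) 362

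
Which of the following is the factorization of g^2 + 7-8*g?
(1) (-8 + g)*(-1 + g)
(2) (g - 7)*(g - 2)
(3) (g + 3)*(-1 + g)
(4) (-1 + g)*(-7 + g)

We need to factor g^2 + 7-8*g.
The factored form is (-1 + g)*(-7 + g).
4) (-1 + g)*(-7 + g)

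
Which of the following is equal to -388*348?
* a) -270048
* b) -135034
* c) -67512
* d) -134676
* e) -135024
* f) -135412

-388 * 348 = -135024
e) -135024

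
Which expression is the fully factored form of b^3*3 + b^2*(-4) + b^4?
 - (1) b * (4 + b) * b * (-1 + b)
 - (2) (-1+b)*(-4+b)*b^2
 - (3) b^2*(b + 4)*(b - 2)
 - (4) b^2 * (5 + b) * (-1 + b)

We need to factor b^3*3 + b^2*(-4) + b^4.
The factored form is b * (4 + b) * b * (-1 + b).
1) b * (4 + b) * b * (-1 + b)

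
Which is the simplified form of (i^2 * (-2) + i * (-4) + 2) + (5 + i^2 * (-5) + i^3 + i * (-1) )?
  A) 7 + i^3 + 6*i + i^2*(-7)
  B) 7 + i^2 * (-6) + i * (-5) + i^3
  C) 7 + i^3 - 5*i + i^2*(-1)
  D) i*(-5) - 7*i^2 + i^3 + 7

Adding the polynomials and combining like terms:
(i^2*(-2) + i*(-4) + 2) + (5 + i^2*(-5) + i^3 + i*(-1))
= i*(-5) - 7*i^2 + i^3 + 7
D) i*(-5) - 7*i^2 + i^3 + 7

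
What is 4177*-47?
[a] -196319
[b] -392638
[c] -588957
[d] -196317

4177 * -47 = -196319
a) -196319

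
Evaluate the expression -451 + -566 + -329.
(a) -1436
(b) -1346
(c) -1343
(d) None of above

First: -451 + -566 = -1017
Then: -1017 + -329 = -1346
b) -1346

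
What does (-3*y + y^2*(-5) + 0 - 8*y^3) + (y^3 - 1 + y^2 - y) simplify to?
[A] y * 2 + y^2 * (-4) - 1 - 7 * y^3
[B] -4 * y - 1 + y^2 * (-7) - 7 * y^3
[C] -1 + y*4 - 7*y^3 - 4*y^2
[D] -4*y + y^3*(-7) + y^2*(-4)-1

Adding the polynomials and combining like terms:
(-3*y + y^2*(-5) + 0 - 8*y^3) + (y^3 - 1 + y^2 - y)
= -4*y + y^3*(-7) + y^2*(-4)-1
D) -4*y + y^3*(-7) + y^2*(-4)-1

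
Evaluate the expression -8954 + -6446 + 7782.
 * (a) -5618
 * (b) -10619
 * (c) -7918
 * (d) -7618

First: -8954 + -6446 = -15400
Then: -15400 + 7782 = -7618
d) -7618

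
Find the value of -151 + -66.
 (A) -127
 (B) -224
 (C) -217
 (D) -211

-151 + -66 = -217
C) -217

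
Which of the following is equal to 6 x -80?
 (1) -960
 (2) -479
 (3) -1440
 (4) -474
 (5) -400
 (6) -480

6 * -80 = -480
6) -480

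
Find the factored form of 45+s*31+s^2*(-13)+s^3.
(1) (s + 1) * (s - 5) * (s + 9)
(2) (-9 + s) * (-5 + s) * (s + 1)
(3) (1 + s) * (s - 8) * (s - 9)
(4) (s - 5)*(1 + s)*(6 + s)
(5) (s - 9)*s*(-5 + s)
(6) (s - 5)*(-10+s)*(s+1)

We need to factor 45+s*31+s^2*(-13)+s^3.
The factored form is (-9 + s) * (-5 + s) * (s + 1).
2) (-9 + s) * (-5 + s) * (s + 1)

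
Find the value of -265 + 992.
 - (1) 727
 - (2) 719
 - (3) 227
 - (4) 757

-265 + 992 = 727
1) 727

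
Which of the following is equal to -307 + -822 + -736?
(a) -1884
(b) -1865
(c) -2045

First: -307 + -822 = -1129
Then: -1129 + -736 = -1865
b) -1865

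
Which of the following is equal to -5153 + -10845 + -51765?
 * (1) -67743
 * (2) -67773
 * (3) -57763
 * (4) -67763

First: -5153 + -10845 = -15998
Then: -15998 + -51765 = -67763
4) -67763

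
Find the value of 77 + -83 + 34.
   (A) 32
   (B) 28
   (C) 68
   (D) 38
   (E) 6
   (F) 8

First: 77 + -83 = -6
Then: -6 + 34 = 28
B) 28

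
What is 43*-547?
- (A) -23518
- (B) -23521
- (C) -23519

43 * -547 = -23521
B) -23521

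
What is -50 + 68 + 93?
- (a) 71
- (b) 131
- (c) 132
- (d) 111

First: -50 + 68 = 18
Then: 18 + 93 = 111
d) 111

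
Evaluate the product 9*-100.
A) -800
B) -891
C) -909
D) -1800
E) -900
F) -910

9 * -100 = -900
E) -900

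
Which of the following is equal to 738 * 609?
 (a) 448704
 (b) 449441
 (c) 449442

738 * 609 = 449442
c) 449442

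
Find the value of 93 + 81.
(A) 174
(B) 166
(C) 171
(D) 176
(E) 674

93 + 81 = 174
A) 174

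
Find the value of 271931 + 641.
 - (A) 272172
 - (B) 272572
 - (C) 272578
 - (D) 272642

271931 + 641 = 272572
B) 272572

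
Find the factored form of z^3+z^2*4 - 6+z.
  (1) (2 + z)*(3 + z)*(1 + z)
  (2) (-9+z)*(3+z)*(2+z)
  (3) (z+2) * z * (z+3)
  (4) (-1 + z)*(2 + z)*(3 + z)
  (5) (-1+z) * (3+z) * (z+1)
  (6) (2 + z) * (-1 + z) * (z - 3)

We need to factor z^3+z^2*4 - 6+z.
The factored form is (-1 + z)*(2 + z)*(3 + z).
4) (-1 + z)*(2 + z)*(3 + z)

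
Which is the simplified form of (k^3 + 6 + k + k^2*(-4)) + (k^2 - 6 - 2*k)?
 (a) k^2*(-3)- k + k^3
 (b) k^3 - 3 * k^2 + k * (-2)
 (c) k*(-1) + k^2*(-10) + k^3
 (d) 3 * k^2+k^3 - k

Adding the polynomials and combining like terms:
(k^3 + 6 + k + k^2*(-4)) + (k^2 - 6 - 2*k)
= k^2*(-3)- k + k^3
a) k^2*(-3)- k + k^3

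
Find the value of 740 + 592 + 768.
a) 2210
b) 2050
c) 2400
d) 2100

First: 740 + 592 = 1332
Then: 1332 + 768 = 2100
d) 2100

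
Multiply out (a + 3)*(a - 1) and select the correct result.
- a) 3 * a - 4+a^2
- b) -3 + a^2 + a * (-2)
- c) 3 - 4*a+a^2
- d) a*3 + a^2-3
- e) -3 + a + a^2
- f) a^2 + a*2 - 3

Expanding (a + 3)*(a - 1):
= a^2 + a*2 - 3
f) a^2 + a*2 - 3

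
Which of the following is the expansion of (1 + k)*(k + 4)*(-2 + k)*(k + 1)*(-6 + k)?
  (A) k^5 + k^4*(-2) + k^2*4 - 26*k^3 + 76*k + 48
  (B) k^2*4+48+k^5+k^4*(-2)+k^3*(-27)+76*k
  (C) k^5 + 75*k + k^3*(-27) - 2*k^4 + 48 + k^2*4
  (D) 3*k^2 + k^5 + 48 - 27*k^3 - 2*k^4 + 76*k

Expanding (1 + k)*(k + 4)*(-2 + k)*(k + 1)*(-6 + k):
= k^2*4+48+k^5+k^4*(-2)+k^3*(-27)+76*k
B) k^2*4+48+k^5+k^4*(-2)+k^3*(-27)+76*k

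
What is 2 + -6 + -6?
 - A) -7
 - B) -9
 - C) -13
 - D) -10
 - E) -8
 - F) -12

First: 2 + -6 = -4
Then: -4 + -6 = -10
D) -10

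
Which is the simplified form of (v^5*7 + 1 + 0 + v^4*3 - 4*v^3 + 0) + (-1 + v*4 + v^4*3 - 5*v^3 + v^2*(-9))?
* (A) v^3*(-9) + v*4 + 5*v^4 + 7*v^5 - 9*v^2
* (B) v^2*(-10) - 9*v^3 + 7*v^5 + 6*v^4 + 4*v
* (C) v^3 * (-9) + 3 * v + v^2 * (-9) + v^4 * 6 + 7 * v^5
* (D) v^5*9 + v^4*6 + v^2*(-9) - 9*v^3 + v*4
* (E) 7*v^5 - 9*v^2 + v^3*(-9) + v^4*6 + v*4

Adding the polynomials and combining like terms:
(v^5*7 + 1 + 0 + v^4*3 - 4*v^3 + 0) + (-1 + v*4 + v^4*3 - 5*v^3 + v^2*(-9))
= 7*v^5 - 9*v^2 + v^3*(-9) + v^4*6 + v*4
E) 7*v^5 - 9*v^2 + v^3*(-9) + v^4*6 + v*4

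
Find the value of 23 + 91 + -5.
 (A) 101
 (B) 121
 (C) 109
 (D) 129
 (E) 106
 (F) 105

First: 23 + 91 = 114
Then: 114 + -5 = 109
C) 109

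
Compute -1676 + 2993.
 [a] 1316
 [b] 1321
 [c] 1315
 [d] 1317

-1676 + 2993 = 1317
d) 1317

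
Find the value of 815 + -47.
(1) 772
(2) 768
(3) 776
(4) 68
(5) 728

815 + -47 = 768
2) 768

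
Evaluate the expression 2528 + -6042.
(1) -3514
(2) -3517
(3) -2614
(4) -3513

2528 + -6042 = -3514
1) -3514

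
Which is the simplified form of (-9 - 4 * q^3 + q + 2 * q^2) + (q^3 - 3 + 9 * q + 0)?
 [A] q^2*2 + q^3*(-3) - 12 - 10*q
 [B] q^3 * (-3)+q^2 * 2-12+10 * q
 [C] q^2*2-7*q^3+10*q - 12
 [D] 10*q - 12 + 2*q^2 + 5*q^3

Adding the polynomials and combining like terms:
(-9 - 4*q^3 + q + 2*q^2) + (q^3 - 3 + 9*q + 0)
= q^3 * (-3)+q^2 * 2-12+10 * q
B) q^3 * (-3)+q^2 * 2-12+10 * q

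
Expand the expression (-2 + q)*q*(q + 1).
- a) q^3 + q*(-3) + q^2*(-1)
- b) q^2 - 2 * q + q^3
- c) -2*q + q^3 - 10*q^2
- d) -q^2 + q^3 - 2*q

Expanding (-2 + q)*q*(q + 1):
= -q^2 + q^3 - 2*q
d) -q^2 + q^3 - 2*q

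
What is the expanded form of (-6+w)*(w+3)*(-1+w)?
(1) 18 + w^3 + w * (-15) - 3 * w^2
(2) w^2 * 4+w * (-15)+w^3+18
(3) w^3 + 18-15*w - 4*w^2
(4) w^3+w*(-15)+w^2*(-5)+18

Expanding (-6+w)*(w+3)*(-1+w):
= w^3 + 18-15*w - 4*w^2
3) w^3 + 18-15*w - 4*w^2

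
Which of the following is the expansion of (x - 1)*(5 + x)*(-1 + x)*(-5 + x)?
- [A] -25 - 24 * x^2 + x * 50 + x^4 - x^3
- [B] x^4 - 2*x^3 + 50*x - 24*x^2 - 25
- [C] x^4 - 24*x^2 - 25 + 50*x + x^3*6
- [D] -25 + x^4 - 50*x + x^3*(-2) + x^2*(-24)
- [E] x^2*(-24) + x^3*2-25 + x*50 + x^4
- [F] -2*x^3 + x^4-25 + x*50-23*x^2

Expanding (x - 1)*(5 + x)*(-1 + x)*(-5 + x):
= x^4 - 2*x^3 + 50*x - 24*x^2 - 25
B) x^4 - 2*x^3 + 50*x - 24*x^2 - 25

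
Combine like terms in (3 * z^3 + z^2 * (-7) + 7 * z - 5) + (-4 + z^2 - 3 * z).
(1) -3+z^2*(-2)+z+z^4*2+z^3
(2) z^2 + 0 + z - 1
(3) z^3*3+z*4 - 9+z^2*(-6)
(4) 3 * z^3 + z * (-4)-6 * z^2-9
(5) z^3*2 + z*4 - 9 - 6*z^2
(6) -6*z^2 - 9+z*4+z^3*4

Adding the polynomials and combining like terms:
(3*z^3 + z^2*(-7) + 7*z - 5) + (-4 + z^2 - 3*z)
= z^3*3+z*4 - 9+z^2*(-6)
3) z^3*3+z*4 - 9+z^2*(-6)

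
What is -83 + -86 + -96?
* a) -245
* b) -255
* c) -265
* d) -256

First: -83 + -86 = -169
Then: -169 + -96 = -265
c) -265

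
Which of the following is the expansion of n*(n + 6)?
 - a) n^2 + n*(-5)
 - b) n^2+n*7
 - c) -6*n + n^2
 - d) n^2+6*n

Expanding n*(n + 6):
= n^2+6*n
d) n^2+6*n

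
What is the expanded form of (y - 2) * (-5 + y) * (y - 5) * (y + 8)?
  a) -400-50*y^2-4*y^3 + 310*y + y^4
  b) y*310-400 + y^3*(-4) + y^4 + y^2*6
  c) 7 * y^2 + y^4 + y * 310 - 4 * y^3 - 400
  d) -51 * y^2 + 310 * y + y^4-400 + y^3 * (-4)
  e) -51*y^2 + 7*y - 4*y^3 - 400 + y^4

Expanding (y - 2) * (-5 + y) * (y - 5) * (y + 8):
= -51 * y^2 + 310 * y + y^4-400 + y^3 * (-4)
d) -51 * y^2 + 310 * y + y^4-400 + y^3 * (-4)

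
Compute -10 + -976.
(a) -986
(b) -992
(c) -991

-10 + -976 = -986
a) -986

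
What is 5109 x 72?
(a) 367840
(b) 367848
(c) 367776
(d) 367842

5109 * 72 = 367848
b) 367848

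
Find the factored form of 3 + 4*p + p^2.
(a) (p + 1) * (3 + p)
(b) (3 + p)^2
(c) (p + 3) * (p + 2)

We need to factor 3 + 4*p + p^2.
The factored form is (p + 1) * (3 + p).
a) (p + 1) * (3 + p)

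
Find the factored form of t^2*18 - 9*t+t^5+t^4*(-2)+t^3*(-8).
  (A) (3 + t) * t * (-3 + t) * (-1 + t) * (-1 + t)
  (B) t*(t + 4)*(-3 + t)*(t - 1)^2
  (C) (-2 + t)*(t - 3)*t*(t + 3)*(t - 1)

We need to factor t^2*18 - 9*t+t^5+t^4*(-2)+t^3*(-8).
The factored form is (3 + t) * t * (-3 + t) * (-1 + t) * (-1 + t).
A) (3 + t) * t * (-3 + t) * (-1 + t) * (-1 + t)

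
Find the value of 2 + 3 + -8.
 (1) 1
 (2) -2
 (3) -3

First: 2 + 3 = 5
Then: 5 + -8 = -3
3) -3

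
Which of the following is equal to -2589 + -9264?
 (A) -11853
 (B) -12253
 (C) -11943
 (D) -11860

-2589 + -9264 = -11853
A) -11853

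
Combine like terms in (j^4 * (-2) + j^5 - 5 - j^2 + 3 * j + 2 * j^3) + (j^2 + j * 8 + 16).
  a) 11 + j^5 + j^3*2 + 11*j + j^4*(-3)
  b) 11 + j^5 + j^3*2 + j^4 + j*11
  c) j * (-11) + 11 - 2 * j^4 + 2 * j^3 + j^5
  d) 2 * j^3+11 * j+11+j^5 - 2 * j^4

Adding the polynomials and combining like terms:
(j^4*(-2) + j^5 - 5 - j^2 + 3*j + 2*j^3) + (j^2 + j*8 + 16)
= 2 * j^3+11 * j+11+j^5 - 2 * j^4
d) 2 * j^3+11 * j+11+j^5 - 2 * j^4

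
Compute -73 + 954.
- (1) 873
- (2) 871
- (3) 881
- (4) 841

-73 + 954 = 881
3) 881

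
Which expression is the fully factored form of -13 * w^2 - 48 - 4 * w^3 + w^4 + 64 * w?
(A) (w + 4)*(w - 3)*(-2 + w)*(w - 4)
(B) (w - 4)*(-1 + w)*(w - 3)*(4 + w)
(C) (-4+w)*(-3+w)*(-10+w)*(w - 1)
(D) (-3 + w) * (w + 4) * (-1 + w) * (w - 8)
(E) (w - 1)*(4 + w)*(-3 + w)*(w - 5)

We need to factor -13 * w^2 - 48 - 4 * w^3 + w^4 + 64 * w.
The factored form is (w - 4)*(-1 + w)*(w - 3)*(4 + w).
B) (w - 4)*(-1 + w)*(w - 3)*(4 + w)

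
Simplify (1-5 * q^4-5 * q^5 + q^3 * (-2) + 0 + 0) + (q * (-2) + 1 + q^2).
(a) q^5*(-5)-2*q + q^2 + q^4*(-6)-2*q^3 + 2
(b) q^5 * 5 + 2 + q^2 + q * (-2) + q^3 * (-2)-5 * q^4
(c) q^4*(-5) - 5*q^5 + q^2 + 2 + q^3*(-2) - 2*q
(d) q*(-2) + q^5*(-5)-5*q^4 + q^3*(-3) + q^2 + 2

Adding the polynomials and combining like terms:
(1 - 5*q^4 - 5*q^5 + q^3*(-2) + 0 + 0) + (q*(-2) + 1 + q^2)
= q^4*(-5) - 5*q^5 + q^2 + 2 + q^3*(-2) - 2*q
c) q^4*(-5) - 5*q^5 + q^2 + 2 + q^3*(-2) - 2*q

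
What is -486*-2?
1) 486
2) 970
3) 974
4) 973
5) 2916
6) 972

-486 * -2 = 972
6) 972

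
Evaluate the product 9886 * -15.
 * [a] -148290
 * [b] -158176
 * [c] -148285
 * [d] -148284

9886 * -15 = -148290
a) -148290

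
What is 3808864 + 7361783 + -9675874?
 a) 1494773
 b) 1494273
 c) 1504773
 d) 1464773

First: 3808864 + 7361783 = 11170647
Then: 11170647 + -9675874 = 1494773
a) 1494773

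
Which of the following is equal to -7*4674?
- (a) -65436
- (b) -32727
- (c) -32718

-7 * 4674 = -32718
c) -32718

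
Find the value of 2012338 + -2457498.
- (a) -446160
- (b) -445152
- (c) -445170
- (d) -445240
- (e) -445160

2012338 + -2457498 = -445160
e) -445160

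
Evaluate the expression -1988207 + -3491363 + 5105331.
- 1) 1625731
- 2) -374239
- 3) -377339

First: -1988207 + -3491363 = -5479570
Then: -5479570 + 5105331 = -374239
2) -374239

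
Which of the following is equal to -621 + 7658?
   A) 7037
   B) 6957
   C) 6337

-621 + 7658 = 7037
A) 7037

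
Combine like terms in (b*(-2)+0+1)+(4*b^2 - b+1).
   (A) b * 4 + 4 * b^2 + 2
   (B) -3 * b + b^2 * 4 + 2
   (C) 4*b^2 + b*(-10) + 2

Adding the polynomials and combining like terms:
(b*(-2) + 0 + 1) + (4*b^2 - b + 1)
= -3 * b + b^2 * 4 + 2
B) -3 * b + b^2 * 4 + 2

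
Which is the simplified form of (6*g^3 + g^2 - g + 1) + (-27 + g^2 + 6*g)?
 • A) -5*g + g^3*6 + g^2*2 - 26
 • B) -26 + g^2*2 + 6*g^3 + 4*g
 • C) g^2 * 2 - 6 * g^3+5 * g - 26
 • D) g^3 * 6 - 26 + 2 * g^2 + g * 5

Adding the polynomials and combining like terms:
(6*g^3 + g^2 - g + 1) + (-27 + g^2 + 6*g)
= g^3 * 6 - 26 + 2 * g^2 + g * 5
D) g^3 * 6 - 26 + 2 * g^2 + g * 5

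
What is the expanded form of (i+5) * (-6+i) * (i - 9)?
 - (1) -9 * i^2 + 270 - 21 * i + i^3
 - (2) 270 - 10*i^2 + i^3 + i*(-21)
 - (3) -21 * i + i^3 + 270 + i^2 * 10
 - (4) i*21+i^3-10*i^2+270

Expanding (i+5) * (-6+i) * (i - 9):
= 270 - 10*i^2 + i^3 + i*(-21)
2) 270 - 10*i^2 + i^3 + i*(-21)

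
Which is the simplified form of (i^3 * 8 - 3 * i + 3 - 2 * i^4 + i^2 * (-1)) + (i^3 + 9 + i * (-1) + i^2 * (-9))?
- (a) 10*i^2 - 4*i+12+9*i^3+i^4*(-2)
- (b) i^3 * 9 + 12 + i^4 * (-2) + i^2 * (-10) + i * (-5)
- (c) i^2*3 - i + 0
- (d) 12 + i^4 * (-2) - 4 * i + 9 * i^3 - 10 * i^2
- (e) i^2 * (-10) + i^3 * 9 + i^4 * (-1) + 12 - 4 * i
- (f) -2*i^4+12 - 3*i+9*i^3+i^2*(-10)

Adding the polynomials and combining like terms:
(i^3*8 - 3*i + 3 - 2*i^4 + i^2*(-1)) + (i^3 + 9 + i*(-1) + i^2*(-9))
= 12 + i^4 * (-2) - 4 * i + 9 * i^3 - 10 * i^2
d) 12 + i^4 * (-2) - 4 * i + 9 * i^3 - 10 * i^2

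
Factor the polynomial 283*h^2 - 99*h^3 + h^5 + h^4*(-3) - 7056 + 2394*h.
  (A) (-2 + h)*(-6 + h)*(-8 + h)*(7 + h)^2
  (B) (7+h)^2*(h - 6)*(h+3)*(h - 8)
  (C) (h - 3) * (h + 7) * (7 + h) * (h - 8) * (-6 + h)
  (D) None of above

We need to factor 283*h^2 - 99*h^3 + h^5 + h^4*(-3) - 7056 + 2394*h.
The factored form is (h - 3) * (h + 7) * (7 + h) * (h - 8) * (-6 + h).
C) (h - 3) * (h + 7) * (7 + h) * (h - 8) * (-6 + h)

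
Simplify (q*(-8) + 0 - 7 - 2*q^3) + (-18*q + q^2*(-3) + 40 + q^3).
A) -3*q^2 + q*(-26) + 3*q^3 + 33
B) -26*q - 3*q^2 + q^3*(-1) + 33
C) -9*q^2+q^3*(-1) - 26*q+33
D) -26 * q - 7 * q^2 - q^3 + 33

Adding the polynomials and combining like terms:
(q*(-8) + 0 - 7 - 2*q^3) + (-18*q + q^2*(-3) + 40 + q^3)
= -26*q - 3*q^2 + q^3*(-1) + 33
B) -26*q - 3*q^2 + q^3*(-1) + 33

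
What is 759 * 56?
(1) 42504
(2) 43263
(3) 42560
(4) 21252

759 * 56 = 42504
1) 42504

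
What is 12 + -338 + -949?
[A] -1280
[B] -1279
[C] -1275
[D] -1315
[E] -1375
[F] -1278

First: 12 + -338 = -326
Then: -326 + -949 = -1275
C) -1275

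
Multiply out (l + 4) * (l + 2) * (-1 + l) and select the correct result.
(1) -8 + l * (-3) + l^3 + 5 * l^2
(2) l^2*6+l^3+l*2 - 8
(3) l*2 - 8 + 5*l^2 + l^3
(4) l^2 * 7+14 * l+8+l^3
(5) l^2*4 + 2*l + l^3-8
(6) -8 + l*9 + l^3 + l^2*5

Expanding (l + 4) * (l + 2) * (-1 + l):
= l*2 - 8 + 5*l^2 + l^3
3) l*2 - 8 + 5*l^2 + l^3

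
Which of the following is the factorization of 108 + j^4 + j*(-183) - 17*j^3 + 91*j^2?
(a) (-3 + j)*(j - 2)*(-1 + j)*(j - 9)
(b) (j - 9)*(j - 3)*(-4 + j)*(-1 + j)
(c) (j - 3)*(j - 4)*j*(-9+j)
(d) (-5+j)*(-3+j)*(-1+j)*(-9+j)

We need to factor 108 + j^4 + j*(-183) - 17*j^3 + 91*j^2.
The factored form is (j - 9)*(j - 3)*(-4 + j)*(-1 + j).
b) (j - 9)*(j - 3)*(-4 + j)*(-1 + j)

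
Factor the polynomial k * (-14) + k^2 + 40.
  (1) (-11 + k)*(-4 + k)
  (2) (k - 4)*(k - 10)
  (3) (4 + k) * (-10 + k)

We need to factor k * (-14) + k^2 + 40.
The factored form is (k - 4)*(k - 10).
2) (k - 4)*(k - 10)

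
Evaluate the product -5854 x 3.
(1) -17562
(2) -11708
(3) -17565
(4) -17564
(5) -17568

-5854 * 3 = -17562
1) -17562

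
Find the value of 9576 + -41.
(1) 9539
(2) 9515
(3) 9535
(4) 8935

9576 + -41 = 9535
3) 9535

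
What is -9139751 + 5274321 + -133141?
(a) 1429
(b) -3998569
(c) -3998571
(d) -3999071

First: -9139751 + 5274321 = -3865430
Then: -3865430 + -133141 = -3998571
c) -3998571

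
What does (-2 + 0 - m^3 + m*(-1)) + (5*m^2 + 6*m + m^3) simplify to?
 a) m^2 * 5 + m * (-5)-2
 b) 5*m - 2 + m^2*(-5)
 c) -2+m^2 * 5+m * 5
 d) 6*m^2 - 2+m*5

Adding the polynomials and combining like terms:
(-2 + 0 - m^3 + m*(-1)) + (5*m^2 + 6*m + m^3)
= -2+m^2 * 5+m * 5
c) -2+m^2 * 5+m * 5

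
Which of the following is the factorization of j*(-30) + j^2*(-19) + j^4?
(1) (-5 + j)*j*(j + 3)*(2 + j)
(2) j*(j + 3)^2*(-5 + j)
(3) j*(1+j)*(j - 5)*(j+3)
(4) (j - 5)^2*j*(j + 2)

We need to factor j*(-30) + j^2*(-19) + j^4.
The factored form is (-5 + j)*j*(j + 3)*(2 + j).
1) (-5 + j)*j*(j + 3)*(2 + j)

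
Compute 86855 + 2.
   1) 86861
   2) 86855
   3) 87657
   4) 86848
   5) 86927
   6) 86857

86855 + 2 = 86857
6) 86857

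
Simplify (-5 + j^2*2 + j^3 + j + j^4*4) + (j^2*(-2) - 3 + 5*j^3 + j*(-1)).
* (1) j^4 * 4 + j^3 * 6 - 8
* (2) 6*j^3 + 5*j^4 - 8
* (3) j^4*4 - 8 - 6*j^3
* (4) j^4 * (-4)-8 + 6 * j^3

Adding the polynomials and combining like terms:
(-5 + j^2*2 + j^3 + j + j^4*4) + (j^2*(-2) - 3 + 5*j^3 + j*(-1))
= j^4 * 4 + j^3 * 6 - 8
1) j^4 * 4 + j^3 * 6 - 8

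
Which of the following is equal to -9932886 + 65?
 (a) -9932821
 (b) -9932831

-9932886 + 65 = -9932821
a) -9932821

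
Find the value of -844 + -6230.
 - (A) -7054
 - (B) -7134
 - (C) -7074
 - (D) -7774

-844 + -6230 = -7074
C) -7074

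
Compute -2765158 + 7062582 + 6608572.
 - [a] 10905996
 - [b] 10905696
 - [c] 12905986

First: -2765158 + 7062582 = 4297424
Then: 4297424 + 6608572 = 10905996
a) 10905996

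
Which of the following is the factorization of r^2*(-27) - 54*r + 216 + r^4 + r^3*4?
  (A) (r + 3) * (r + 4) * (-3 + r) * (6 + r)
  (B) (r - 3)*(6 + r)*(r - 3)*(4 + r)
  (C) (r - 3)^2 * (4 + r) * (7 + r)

We need to factor r^2*(-27) - 54*r + 216 + r^4 + r^3*4.
The factored form is (r - 3)*(6 + r)*(r - 3)*(4 + r).
B) (r - 3)*(6 + r)*(r - 3)*(4 + r)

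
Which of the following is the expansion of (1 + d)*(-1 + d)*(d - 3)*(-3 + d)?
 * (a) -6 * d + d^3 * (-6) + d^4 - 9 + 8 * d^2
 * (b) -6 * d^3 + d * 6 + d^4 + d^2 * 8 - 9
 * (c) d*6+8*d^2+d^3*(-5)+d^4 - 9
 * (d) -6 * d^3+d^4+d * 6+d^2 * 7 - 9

Expanding (1 + d)*(-1 + d)*(d - 3)*(-3 + d):
= -6 * d^3 + d * 6 + d^4 + d^2 * 8 - 9
b) -6 * d^3 + d * 6 + d^4 + d^2 * 8 - 9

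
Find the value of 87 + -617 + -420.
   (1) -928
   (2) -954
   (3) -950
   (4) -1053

First: 87 + -617 = -530
Then: -530 + -420 = -950
3) -950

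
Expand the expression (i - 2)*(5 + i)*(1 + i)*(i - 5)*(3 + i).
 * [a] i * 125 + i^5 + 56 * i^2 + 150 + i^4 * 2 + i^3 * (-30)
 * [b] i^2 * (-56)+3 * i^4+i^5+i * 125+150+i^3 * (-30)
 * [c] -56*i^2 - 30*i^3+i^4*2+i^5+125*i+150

Expanding (i - 2)*(5 + i)*(1 + i)*(i - 5)*(3 + i):
= -56*i^2 - 30*i^3+i^4*2+i^5+125*i+150
c) -56*i^2 - 30*i^3+i^4*2+i^5+125*i+150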